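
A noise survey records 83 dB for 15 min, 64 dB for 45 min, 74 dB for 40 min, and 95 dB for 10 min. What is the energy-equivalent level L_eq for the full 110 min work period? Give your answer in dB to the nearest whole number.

Weight each interval's intensity by its duration and average over T = 110 min:
Σ tᵢ·10^(Lᵢ/10) = 15·10^(83/10) + 45·10^(64/10) + 40·10^(74/10) + 10·10^(95/10) = 3.573e+10.
L_eq = 10·log₁₀(3.573e+10/110) = 85.12 dB.

85 dB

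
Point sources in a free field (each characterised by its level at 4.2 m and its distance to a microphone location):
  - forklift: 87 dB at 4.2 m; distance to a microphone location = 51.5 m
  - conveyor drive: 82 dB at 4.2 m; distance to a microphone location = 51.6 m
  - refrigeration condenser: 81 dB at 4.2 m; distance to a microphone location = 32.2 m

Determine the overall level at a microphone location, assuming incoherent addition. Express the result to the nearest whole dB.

First find each source's level at the receiver (point-source: −20·log₁₀(r/r_ref)), then combine on an intensity basis.
forklift: 87 − 20·log₁₀(51.5/4.2) = 87 − 21.77 = 65.23 dB.
conveyor drive: 82 − 20·log₁₀(51.6/4.2) = 82 − 21.79 = 60.21 dB.
refrigeration condenser: 81 − 20·log₁₀(32.2/4.2) = 81 − 17.69 = 63.31 dB.
Σ 10^(L/10) = 6.525e+06 → L_total = 10·log₁₀(6.525e+06) = 68.15 dB.

68 dB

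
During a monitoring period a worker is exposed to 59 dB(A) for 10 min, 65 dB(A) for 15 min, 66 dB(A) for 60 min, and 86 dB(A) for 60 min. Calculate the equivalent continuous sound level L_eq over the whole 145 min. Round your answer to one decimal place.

82.2 dB(A)

Weight each interval's intensity by its duration and average over T = 145 min:
Σ tᵢ·10^(Lᵢ/10) = 10·10^(59/10) + 15·10^(65/10) + 60·10^(66/10) + 60·10^(86/10) = 2.418e+10.
L_eq = 10·log₁₀(2.418e+10/145) = 82.22 dB(A).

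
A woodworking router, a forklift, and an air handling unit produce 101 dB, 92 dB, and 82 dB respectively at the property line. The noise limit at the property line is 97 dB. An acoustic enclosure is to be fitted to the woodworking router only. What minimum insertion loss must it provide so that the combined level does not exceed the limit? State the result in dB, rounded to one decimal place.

5.9 dB

The untreated sources together contribute 10^(92/10) + 10^(82/10) = 1.743e+09, i.e. 92.41 dB.
The limit corresponds to 10^(97/10) = 5.012e+09; subtracting the fixed part leaves 3.268e+09 for the woodworking router, i.e. 95.14 dB.
So the woodworking router must be reduced from 101 to 95.14 dB: IL = 5.86 dB.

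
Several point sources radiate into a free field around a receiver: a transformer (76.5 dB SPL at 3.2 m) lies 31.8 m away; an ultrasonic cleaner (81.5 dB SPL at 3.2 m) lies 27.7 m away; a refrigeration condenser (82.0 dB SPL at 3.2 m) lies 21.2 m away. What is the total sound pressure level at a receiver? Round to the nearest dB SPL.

First find each source's level at the receiver (point-source: −20·log₁₀(r/r_ref)), then combine on an intensity basis.
transformer: 76.5 − 20·log₁₀(31.8/3.2) = 76.5 − 19.95 = 56.55 dB SPL.
ultrasonic cleaner: 81.5 − 20·log₁₀(27.7/3.2) = 81.5 − 18.75 = 62.75 dB SPL.
refrigeration condenser: 82.0 − 20·log₁₀(21.2/3.2) = 82.0 − 16.42 = 65.58 dB SPL.
Σ 10^(L/10) = 5.948e+06 → L_total = 10·log₁₀(5.948e+06) = 67.74 dB SPL.

68 dB SPL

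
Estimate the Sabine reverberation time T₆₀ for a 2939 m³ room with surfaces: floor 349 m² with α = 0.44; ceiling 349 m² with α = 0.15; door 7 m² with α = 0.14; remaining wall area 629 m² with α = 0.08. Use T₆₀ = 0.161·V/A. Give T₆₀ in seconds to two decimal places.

Summing Sᵢαᵢ: 349·0.44 + 349·0.15 + 7·0.14 + 629·0.08 = 257.21 m².
T₆₀ = 0.161·V/A = 0.161·2939/257.21 = 1.840 s.

1.84 s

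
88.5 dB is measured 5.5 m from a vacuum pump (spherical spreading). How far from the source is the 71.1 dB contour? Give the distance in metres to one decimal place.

40.8 m

Point-source spreading drops the level by 20·log₁₀(r₂/r₁); inverting, r₂/r₁ = 10^(ΔL/20).
r₂ = 5.5·10^((88.5−71.1)/20) = 5.5·10^(17.4/20) = 40.77 m.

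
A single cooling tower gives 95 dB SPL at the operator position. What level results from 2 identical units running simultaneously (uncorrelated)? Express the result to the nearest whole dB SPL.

98 dB SPL

L_total = L₁ + 10·log₁₀ N for N identical incoherent sources.
L_total = 95 + 10·log₁₀(2) = 95 + 3.010 = 98.01 dB SPL.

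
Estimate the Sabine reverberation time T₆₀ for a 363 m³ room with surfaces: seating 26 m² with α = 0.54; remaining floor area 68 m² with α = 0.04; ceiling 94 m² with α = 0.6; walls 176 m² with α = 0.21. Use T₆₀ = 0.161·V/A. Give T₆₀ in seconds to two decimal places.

A = Σ Sᵢαᵢ = 26·0.54 + 68·0.04 + 94·0.6 + 176·0.21 = 110.12 m².
T₆₀ = 0.161 × 363 / 110.12 = 0.531 s.

0.53 s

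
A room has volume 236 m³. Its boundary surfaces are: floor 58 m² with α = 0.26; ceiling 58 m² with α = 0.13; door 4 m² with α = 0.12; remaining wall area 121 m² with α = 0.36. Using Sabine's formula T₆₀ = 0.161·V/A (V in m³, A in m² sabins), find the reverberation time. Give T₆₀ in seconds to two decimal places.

0.57 s

Summing Sᵢαᵢ: 58·0.26 + 58·0.13 + 4·0.12 + 121·0.36 = 66.66 m².
T₆₀ = 0.161·V/A = 0.161·236/66.66 = 0.570 s.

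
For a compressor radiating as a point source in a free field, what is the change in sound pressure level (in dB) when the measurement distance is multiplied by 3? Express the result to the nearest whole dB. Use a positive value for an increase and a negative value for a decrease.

With spherical spreading the level changes by −20·log₁₀(r₂/r₁).
ΔL = −20·log₁₀(3) = -9.54 dB.

-10 dB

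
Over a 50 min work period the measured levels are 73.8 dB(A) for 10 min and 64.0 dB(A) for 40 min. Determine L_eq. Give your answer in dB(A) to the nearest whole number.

68 dB(A)

The energy average is taken in the linear domain: L_eq = 10·log₁₀[(Σ tᵢ·10^(Lᵢ/10))/T], T = 50 min.
Σ tᵢ·10^(Lᵢ/10) = 10·10^(73.8/10) + 40·10^(64.0/10) = 3.404e+08.
L_eq = 10·log₁₀(3.404e+08/50) = 68.33 dB(A).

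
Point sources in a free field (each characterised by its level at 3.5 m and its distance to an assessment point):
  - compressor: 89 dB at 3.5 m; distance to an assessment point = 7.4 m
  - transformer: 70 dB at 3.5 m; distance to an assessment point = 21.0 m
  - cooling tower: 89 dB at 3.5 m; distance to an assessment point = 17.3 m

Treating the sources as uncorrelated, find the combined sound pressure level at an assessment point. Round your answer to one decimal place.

First find each source's level at the receiver (point-source: −20·log₁₀(r/r_ref)), then combine on an intensity basis.
compressor: 89 − 20·log₁₀(7.4/3.5) = 89 − 6.50 = 82.50 dB.
transformer: 70 − 20·log₁₀(21.0/3.5) = 70 − 15.56 = 54.44 dB.
cooling tower: 89 − 20·log₁₀(17.3/3.5) = 89 − 13.88 = 75.12 dB.
Σ 10^(L/10) = 2.105e+08 → L_total = 10·log₁₀(2.105e+08) = 83.23 dB.

83.2 dB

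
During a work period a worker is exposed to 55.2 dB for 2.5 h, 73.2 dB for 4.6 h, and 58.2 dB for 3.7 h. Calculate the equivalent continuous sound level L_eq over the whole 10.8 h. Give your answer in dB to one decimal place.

L_eq = 10·log₁₀[(1/T)·Σ tᵢ·10^(Lᵢ/10)] with T = 10.8 h.
Σ tᵢ·10^(Lᵢ/10) = 2.5·10^(55.2/10) + 4.6·10^(73.2/10) + 3.7·10^(58.2/10) = 9.938e+07.
L_eq = 10·log₁₀(9.938e+07/10.8) = 69.64 dB.

69.6 dB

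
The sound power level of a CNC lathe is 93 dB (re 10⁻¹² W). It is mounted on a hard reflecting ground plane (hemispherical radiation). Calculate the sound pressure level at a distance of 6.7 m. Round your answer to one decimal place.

68.5 dB

L_p = L_w − 10·log₁₀(2π·r²) with r = 6.7 m.
2π·r² = 282.1 m², 10·log₁₀ of that is 24.503 dB.
L_p = 93 − 24.503 = 68.50 dB.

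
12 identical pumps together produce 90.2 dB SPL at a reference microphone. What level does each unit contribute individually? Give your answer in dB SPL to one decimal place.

79.4 dB SPL

12 equal contributions raise the level by 10·log₁₀ 12 = 10.792 dB, so each unit alone gives 90.2 − 10.792.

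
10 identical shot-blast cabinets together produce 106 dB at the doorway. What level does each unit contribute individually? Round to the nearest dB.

For N identical incoherent sources L_total = L₁ + 10·log₁₀ N, so L₁ = 106 − 10·log₁₀(10) = 106 − 10.000.

96 dB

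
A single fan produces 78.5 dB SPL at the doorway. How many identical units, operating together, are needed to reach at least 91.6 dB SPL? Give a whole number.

21

N identical sources give L₁ + 10·log₁₀ N, so require 10·log₁₀ N ≥ 91.6 − 78.5 = 13.1 dB.
N ≥ 10^(13.1/10) = 20.417, so N = 21.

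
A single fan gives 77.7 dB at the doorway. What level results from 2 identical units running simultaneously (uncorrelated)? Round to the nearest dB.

L_total = L₁ + 10·log₁₀ N for N identical incoherent sources.
L_total = 77.7 + 10·log₁₀(2) = 77.7 + 3.010 = 80.71 dB.

81 dB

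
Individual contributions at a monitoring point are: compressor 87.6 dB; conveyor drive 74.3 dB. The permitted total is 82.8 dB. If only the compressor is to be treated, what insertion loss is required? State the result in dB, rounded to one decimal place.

Everything except the compressor sums to 10^(74.3/10) = 2.692e+07 in linear terms, 74.30 dB.
To meet 82.8 dB overall, the treated compressor may contribute at most 10^(82.8/10) − 2.692e+07 = 1.636e+08, i.e. 82.14 dB.
So the compressor must be reduced from 87.6 to 82.14 dB: IL = 5.46 dB.

5.5 dB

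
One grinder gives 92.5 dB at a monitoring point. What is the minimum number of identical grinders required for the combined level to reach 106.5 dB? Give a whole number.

26

Need L₁ + 10·log₁₀ N ≥ 106.5, i.e. log₁₀ N ≥ 1.40.
N ≥ 10^(14.0/10) = 25.119, so N = 26.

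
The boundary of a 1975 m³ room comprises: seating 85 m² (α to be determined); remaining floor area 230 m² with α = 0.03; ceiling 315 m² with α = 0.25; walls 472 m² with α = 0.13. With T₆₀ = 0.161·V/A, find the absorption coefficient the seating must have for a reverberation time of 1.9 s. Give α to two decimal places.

0.24

Required total absorption A = 0.161·1975/1.9 = 167.36 m².
Absorption from the other surfaces = 230·0.03 + 315·0.25 + 472·0.13 = 147.01 m², so the seating must supply 20.35 m² over 85 m².
α = 20.35/85 = 0.239.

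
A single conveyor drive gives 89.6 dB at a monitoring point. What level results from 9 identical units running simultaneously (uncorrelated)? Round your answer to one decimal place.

N identical incoherent sources raise the level by 10·log₁₀ N.
L_total = 89.6 + 10·log₁₀(9) = 89.6 + 9.542 = 99.14 dB.

99.1 dB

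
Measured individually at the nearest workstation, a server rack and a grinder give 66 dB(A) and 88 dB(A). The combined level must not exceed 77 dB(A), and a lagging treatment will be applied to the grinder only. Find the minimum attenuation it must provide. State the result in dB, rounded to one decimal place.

Everything except the grinder sums to 10^(66/10) = 3.981e+06 in linear terms, 66.00 dB(A).
The limit corresponds to 10^(77/10) = 5.012e+07; subtracting the fixed part leaves 4.614e+07 for the grinder, i.e. 76.64 dB(A).
Required insertion loss = 88 − 76.64 = 11.36 dB.

11.4 dB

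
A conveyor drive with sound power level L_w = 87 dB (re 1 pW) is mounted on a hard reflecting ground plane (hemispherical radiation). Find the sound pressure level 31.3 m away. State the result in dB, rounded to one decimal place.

49.1 dB

Free-field hemispherical radiation: L_p = L_w − 10·log₁₀(2π·r²), r = 31.3 m.
2π·r² = 6156 m², 10·log₁₀ of that is 37.893 dB.
L_p = 87 − 37.893 = 49.11 dB.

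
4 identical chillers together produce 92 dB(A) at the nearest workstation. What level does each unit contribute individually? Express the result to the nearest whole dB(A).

86 dB(A)

For N identical incoherent sources L_total = L₁ + 10·log₁₀ N, so L₁ = 92 − 10·log₁₀(4) = 92 − 6.021.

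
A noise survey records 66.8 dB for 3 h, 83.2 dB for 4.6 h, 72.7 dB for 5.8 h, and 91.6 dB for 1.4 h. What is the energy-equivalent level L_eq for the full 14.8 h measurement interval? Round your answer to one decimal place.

The energy average is taken in the linear domain: L_eq = 10·log₁₀[(Σ tᵢ·10^(Lᵢ/10))/T], T = 14.8 h.
Σ tᵢ·10^(Lᵢ/10) = 3·10^(66.8/10) + 4.6·10^(83.2/10) + 5.8·10^(72.7/10) + 1.4·10^(91.6/10) = 3.107e+09.
L_eq = 10·log₁₀(3.107e+09/14.8) = 83.22 dB.

83.2 dB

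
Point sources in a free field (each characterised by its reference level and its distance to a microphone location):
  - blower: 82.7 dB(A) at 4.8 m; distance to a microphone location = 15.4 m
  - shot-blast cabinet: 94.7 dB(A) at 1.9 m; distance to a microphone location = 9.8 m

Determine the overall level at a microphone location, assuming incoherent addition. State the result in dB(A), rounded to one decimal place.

81.1 dB(A)

First find each source's level at the receiver (point-source: −20·log₁₀(r/r_ref)), then combine on an intensity basis.
blower: 82.7 − 20·log₁₀(15.4/4.8) = 82.7 − 10.13 = 72.57 dB(A).
shot-blast cabinet: 94.7 − 20·log₁₀(9.8/1.9) = 94.7 − 14.25 = 80.45 dB(A).
Σ 10^(L/10) = 1.290e+08 → L_total = 10·log₁₀(1.290e+08) = 81.11 dB(A).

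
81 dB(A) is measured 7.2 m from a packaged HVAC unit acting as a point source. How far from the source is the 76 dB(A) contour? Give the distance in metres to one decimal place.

12.8 m

For a point source L₁ − L₂ = 20·log₁₀(r₂/r₁), so r₂ = r₁·10^((L₁−L₂)/20).
r₂ = 7.2·10^((81−76)/20) = 7.2·10^(5.0/20) = 12.80 m.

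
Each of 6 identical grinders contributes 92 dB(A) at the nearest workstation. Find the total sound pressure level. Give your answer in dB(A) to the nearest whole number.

L_total = L₁ + 10·log₁₀ N for N identical incoherent sources.
L_total = 92 + 10·log₁₀(6) = 92 + 7.782 = 99.78 dB(A).

100 dB(A)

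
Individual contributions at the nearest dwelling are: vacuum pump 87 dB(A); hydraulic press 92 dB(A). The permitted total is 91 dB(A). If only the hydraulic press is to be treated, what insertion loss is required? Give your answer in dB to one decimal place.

3.2 dB

The untreated sources together contribute 10^(87/10) = 5.012e+08, i.e. 87.00 dB(A).
To meet 91 dB(A) overall, the treated hydraulic press may contribute at most 10^(91/10) − 5.012e+08 = 7.577e+08, i.e. 88.80 dB(A).
So the hydraulic press must be reduced from 92 to 88.80 dB(A): IL = 3.20 dB.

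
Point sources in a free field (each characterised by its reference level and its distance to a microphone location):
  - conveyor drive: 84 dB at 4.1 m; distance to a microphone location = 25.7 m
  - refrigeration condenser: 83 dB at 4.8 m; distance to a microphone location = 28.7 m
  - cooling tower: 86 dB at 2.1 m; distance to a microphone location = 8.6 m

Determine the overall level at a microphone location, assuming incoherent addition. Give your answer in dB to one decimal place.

75.5 dB

Propagate each source to the receiver with L = L_ref − 20·log₁₀(r/r_ref), then add intensities.
conveyor drive: 84 − 20·log₁₀(25.7/4.1) = 84 − 15.94 = 68.06 dB.
refrigeration condenser: 83 − 20·log₁₀(28.7/4.8) = 83 − 15.53 = 67.47 dB.
cooling tower: 86 − 20·log₁₀(8.6/2.1) = 86 − 12.25 = 73.75 dB.
Σ 10^(L/10) = 3.571e+07 → L_total = 10·log₁₀(3.571e+07) = 75.53 dB.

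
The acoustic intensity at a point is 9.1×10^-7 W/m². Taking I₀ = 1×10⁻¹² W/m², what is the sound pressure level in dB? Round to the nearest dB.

L = 10·log₁₀(I/I₀) = 10·log₁₀(9.1×10^-7/10⁻¹²) = 10·log₁₀(9.1×10^5).
L = 10·(0.9590 + 5) = 59.59 dB.

60 dB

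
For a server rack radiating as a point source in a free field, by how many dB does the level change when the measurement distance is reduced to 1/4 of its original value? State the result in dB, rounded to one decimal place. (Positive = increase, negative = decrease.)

A point source loses 6 dB per doubling of distance; generally ΔL = −20·log₁₀(r₂/r₁).
ΔL = −20·log₁₀(0.25) = +12.04 dB.

+12.0 dB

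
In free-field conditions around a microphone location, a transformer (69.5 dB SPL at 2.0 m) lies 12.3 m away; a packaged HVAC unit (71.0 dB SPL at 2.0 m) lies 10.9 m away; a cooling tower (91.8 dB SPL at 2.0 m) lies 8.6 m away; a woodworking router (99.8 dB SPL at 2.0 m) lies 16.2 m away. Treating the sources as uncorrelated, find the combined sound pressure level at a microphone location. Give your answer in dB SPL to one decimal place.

Propagate each source to the receiver with L = L_ref − 20·log₁₀(r/r_ref), then add intensities.
transformer: 69.5 − 20·log₁₀(12.3/2.0) = 69.5 − 15.78 = 53.72 dB SPL.
packaged HVAC unit: 71.0 − 20·log₁₀(10.9/2.0) = 71.0 − 14.73 = 56.27 dB SPL.
cooling tower: 91.8 − 20·log₁₀(8.6/2.0) = 91.8 − 12.67 = 79.13 dB SPL.
woodworking router: 99.8 − 20·log₁₀(16.2/2.0) = 99.8 − 18.17 = 81.63 dB SPL.
Σ 10^(L/10) = 2.281e+08 → L_total = 10·log₁₀(2.281e+08) = 83.58 dB SPL.

83.6 dB SPL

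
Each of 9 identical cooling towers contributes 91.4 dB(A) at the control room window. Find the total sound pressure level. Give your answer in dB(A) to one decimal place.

100.9 dB(A)

N identical incoherent sources raise the level by 10·log₁₀ N.
L_total = 91.4 + 10·log₁₀(9) = 91.4 + 9.542 = 100.94 dB(A).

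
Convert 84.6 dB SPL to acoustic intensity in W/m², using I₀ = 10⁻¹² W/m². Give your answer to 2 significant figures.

I = I₀·10^(L/10) = 10⁻¹² × 10^(84.6/10) = 10^(-3.540).

0.00029 W/m²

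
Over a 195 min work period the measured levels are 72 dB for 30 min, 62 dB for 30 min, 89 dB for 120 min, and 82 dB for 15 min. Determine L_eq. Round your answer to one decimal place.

The energy average is taken in the linear domain: L_eq = 10·log₁₀[(Σ tᵢ·10^(Lᵢ/10))/T], T = 195 min.
Σ tᵢ·10^(Lᵢ/10) = 30·10^(72/10) + 30·10^(62/10) + 120·10^(89/10) + 15·10^(82/10) = 9.822e+10.
L_eq = 10·log₁₀(9.822e+10/195) = 87.02 dB.

87.0 dB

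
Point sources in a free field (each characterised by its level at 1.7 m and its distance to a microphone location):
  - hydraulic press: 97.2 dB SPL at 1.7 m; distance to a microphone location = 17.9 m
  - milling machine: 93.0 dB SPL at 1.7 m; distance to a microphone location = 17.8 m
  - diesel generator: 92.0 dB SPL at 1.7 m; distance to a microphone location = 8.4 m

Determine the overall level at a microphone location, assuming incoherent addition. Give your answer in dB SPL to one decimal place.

Apply inverse-square spreading to bring every level to the receiver, then sum 10^(L/10).
hydraulic press: 97.2 − 20·log₁₀(17.9/1.7) = 97.2 − 20.45 = 76.75 dB SPL.
milling machine: 93.0 − 20·log₁₀(17.8/1.7) = 93.0 − 20.40 = 72.60 dB SPL.
diesel generator: 92.0 − 20·log₁₀(8.4/1.7) = 92.0 − 13.88 = 78.12 dB SPL.
Σ 10^(L/10) = 1.304e+08 → L_total = 10·log₁₀(1.304e+08) = 81.15 dB SPL.

81.2 dB SPL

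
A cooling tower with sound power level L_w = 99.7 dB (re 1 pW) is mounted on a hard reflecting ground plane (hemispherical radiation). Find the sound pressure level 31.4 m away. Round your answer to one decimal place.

61.8 dB

Free-field hemispherical radiation: L_p = L_w − 10·log₁₀(2π·r²), r = 31.4 m.
2π·r² = 6195 m², 10·log₁₀ of that is 37.920 dB.
L_p = 99.7 − 37.920 = 61.78 dB.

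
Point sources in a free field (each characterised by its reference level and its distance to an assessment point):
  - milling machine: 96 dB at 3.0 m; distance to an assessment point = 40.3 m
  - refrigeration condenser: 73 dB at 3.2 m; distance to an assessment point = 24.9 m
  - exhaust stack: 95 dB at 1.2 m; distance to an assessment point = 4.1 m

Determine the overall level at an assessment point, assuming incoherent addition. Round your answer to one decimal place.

84.7 dB

First find each source's level at the receiver (point-source: −20·log₁₀(r/r_ref)), then combine on an intensity basis.
milling machine: 96 − 20·log₁₀(40.3/3.0) = 96 − 22.56 = 73.44 dB.
refrigeration condenser: 73 − 20·log₁₀(24.9/3.2) = 73 − 17.82 = 55.18 dB.
exhaust stack: 95 − 20·log₁₀(4.1/1.2) = 95 − 10.67 = 84.33 dB.
Σ 10^(L/10) = 2.933e+08 → L_total = 10·log₁₀(2.933e+08) = 84.67 dB.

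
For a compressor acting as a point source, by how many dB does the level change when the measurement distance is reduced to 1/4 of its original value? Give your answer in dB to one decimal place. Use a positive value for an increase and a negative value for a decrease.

A point source loses 6 dB per doubling of distance; generally ΔL = −20·log₁₀(r₂/r₁).
ΔL = −20·log₁₀(0.25) = +12.04 dB.

+12.0 dB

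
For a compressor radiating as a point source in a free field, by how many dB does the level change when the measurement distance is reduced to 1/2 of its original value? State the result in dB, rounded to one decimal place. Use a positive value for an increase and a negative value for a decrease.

A point source loses 6 dB per doubling of distance; generally ΔL = −20·log₁₀(r₂/r₁).
ΔL = −20·log₁₀(0.5) = +6.02 dB.

+6.0 dB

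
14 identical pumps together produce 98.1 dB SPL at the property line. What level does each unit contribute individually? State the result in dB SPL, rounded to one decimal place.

86.6 dB SPL

For N identical incoherent sources L_total = L₁ + 10·log₁₀ N, so L₁ = 98.1 − 10·log₁₀(14) = 98.1 − 11.461.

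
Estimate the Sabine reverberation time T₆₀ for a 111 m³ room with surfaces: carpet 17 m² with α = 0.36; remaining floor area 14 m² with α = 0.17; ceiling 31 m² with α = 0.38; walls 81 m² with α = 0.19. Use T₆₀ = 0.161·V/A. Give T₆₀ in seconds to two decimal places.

0.50 s

Total absorption A = 17·0.36 + 14·0.17 + 31·0.38 + 81·0.19 = 35.67 m² sabins.
T₆₀ = 0.161·V/A = 0.161·111/35.67 = 0.501 s.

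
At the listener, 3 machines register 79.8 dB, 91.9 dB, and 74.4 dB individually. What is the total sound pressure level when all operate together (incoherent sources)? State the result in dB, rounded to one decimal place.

For uncorrelated sources the intensities add, so convert each level to linear form, sum, and take 10·log₁₀ of the total.
Σ 10^(L/10) = 10^(79.8/10) + 10^(91.9/10) + 10^(74.4/10) = 1.672e+09.
L_total = 10·log₁₀(1.672e+09) = 92.23 dB.

92.2 dB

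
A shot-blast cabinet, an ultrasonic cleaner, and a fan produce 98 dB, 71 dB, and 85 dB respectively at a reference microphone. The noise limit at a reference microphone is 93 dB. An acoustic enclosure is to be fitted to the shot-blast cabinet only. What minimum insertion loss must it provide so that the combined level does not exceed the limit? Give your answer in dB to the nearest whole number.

Fixed contribution from the other sources: Σ 10^(L/10) = 10^(71/10) + 10^(85/10) = 3.288e+08 (85.17 dB).
To meet 93 dB overall, the treated shot-blast cabinet may contribute at most 10^(93/10) − 3.288e+08 = 1.666e+09, i.e. 92.22 dB.
Required insertion loss = 98 − 92.22 = 5.78 dB.

6 dB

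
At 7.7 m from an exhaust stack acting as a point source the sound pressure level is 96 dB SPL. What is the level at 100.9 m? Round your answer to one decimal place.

For a point source, L₂ = L₁ − 20·log₁₀(r₂/r₁).
L₂ = 96 − 20·log₁₀(100.9/7.7) = 96 − 22.348 = 73.65 dB SPL.

73.7 dB SPL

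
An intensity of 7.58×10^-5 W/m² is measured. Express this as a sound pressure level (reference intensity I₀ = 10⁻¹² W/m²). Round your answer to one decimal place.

78.8 dB

Dividing by I₀ shifts the exponent by 12: I/I₀ = 7.58×10^7.
L = 10·(0.8797 + 7) = 78.80 dB.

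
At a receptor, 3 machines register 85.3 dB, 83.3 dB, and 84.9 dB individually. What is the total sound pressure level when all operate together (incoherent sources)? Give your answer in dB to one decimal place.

89.4 dB

For uncorrelated sources the intensities add, so convert each level to linear form, sum, and take 10·log₁₀ of the total.
Σ 10^(L/10) = 10^(85.3/10) + 10^(83.3/10) + 10^(84.9/10) = 8.617e+08.
L_total = 10·log₁₀(8.617e+08) = 89.35 dB.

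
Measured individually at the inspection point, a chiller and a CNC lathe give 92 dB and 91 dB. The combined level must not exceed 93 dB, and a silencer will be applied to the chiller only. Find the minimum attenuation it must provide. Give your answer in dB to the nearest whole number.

3 dB

Fixed contribution from the other source: Σ 10^(L/10) = 10^(91/10) = 1.259e+09 (91.00 dB).
The limit corresponds to 10^(93/10) = 1.995e+09; subtracting the fixed part leaves 7.363e+08 for the chiller, i.e. 88.67 dB.
So the chiller must be reduced from 92 to 88.67 dB: IL = 3.33 dB.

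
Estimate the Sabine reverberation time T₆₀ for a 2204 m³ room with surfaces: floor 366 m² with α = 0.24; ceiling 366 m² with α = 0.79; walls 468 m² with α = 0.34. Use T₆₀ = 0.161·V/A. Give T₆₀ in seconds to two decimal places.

A = Σ Sᵢαᵢ = 366·0.24 + 366·0.79 + 468·0.34 = 536.10 m².
T₆₀ = 0.161 × 2204 / 536.10 = 0.662 s.

0.66 s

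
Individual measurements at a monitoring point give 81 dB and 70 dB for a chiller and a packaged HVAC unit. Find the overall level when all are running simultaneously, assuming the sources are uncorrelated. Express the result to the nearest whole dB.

Incoherent sources combine by intensity addition: L_total = 10·log₁₀(Σ 10^(L_i/10)).
Σ 10^(L/10) = 10^(81/10) + 10^(70/10) = 1.359e+08.
L_total = 10·log₁₀(1.359e+08) = 81.33 dB.

81 dB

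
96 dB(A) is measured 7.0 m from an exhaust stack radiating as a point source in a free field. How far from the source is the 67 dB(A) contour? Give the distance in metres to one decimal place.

197.3 m

Point-source spreading drops the level by 20·log₁₀(r₂/r₁); inverting, r₂/r₁ = 10^(ΔL/20).
r₂ = 7.0·10^((96−67)/20) = 7.0·10^(29.0/20) = 197.29 m.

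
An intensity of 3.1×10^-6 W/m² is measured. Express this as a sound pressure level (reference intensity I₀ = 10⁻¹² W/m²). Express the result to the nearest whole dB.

L = 10·log₁₀(I/I₀) = 10·log₁₀(3.1×10^-6/10⁻¹²) = 10·log₁₀(3.1×10^6).
L = 10·(0.4914 + 6) = 64.91 dB.

65 dB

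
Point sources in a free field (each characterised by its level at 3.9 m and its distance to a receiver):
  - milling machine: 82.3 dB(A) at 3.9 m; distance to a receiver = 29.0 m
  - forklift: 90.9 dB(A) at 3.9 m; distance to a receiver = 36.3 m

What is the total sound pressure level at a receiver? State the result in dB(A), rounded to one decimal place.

72.4 dB(A)

Propagate each source to the receiver with L = L_ref − 20·log₁₀(r/r_ref), then add intensities.
milling machine: 82.3 − 20·log₁₀(29.0/3.9) = 82.3 − 17.43 = 64.87 dB(A).
forklift: 90.9 − 20·log₁₀(36.3/3.9) = 90.9 − 19.38 = 71.52 dB(A).
Σ 10^(L/10) = 1.727e+07 → L_total = 10·log₁₀(1.727e+07) = 72.37 dB(A).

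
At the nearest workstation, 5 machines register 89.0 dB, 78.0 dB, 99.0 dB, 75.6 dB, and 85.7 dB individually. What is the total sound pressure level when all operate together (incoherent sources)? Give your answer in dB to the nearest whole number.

100 dB

For uncorrelated sources the intensities add, so convert each level to linear form, sum, and take 10·log₁₀ of the total.
Σ 10^(L/10) = 10^(89.0/10) + 10^(78.0/10) + 10^(99.0/10) + 10^(75.6/10) + 10^(85.7/10) = 9.209e+09.
L_total = 10·log₁₀(9.209e+09) = 99.64 dB.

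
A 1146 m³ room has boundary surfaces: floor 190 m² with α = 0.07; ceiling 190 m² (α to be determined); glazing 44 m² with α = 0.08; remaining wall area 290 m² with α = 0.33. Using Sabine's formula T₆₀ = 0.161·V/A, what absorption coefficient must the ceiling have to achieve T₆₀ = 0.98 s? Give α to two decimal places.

0.40

A = 0.161·V/T₆₀ = 0.161·1146/0.98 = 188.27 m² sabins.
Absorption from the other surfaces = 190·0.07 + 44·0.08 + 290·0.33 = 112.52 m², so the ceiling must supply 75.75 m² over 190 m².
α = 75.75/190 = 0.399.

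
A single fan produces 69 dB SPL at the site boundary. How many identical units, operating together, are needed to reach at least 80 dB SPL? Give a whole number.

13

N identical sources give L₁ + 10·log₁₀ N, so require 10·log₁₀ N ≥ 80 − 69 = 11.0 dB.
N ≥ 10^(11.0/10) = 12.589, so N = 13.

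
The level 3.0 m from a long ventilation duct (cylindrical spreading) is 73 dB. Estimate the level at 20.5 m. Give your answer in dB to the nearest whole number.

65 dB

For a line source, L₂ = L₁ − 10·log₁₀(r₂/r₁).
L₂ = 73 − 10·log₁₀(20.5/3.0) = 73 − 8.346 = 64.65 dB.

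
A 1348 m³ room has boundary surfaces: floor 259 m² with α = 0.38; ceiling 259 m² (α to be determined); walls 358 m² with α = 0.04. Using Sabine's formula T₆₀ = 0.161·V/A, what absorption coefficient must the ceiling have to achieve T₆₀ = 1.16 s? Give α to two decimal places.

0.29

Required total absorption A = 0.161·1348/1.16 = 187.09 m².
Absorption from the other surfaces = 259·0.38 + 358·0.04 = 112.74 m², so the ceiling must supply 74.35 m² over 259 m².
α = 74.35/259 = 0.287.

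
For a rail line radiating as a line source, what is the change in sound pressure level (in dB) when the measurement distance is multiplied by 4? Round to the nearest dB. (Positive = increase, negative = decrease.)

Line-source spreading: ΔL = −10·log₁₀(r₂/r₁).
ΔL = −10·log₁₀(4) = -6.02 dB.

-6 dB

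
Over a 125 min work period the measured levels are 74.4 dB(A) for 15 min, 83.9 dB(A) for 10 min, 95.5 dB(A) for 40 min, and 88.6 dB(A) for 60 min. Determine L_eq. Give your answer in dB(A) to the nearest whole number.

92 dB(A)

L_eq = 10·log₁₀[(1/T)·Σ tᵢ·10^(Lᵢ/10)] with T = 125 min.
Σ tᵢ·10^(Lᵢ/10) = 15·10^(74.4/10) + 10·10^(83.9/10) + 40·10^(95.5/10) + 60·10^(88.6/10) = 1.883e+11.
L_eq = 10·log₁₀(1.883e+11/125) = 91.78 dB(A).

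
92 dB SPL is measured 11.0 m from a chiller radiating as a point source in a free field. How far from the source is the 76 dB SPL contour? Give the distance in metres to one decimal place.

69.4 m

For a point source L₁ − L₂ = 20·log₁₀(r₂/r₁), so r₂ = r₁·10^((L₁−L₂)/20).
r₂ = 11.0·10^((92−76)/20) = 11.0·10^(16.0/20) = 69.41 m.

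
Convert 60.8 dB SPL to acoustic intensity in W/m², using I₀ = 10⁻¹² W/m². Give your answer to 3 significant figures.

1.20e-06 W/m²

I/I₀ = 10^(60.8/10) = 1.202e+06, so I = 1.202e+06 × 10⁻¹² W/m².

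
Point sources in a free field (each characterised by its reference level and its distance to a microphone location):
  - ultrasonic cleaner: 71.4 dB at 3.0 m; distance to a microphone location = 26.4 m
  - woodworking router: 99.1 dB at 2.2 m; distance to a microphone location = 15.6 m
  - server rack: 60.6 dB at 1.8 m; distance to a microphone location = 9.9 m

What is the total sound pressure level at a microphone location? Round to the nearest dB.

Apply inverse-square spreading to bring every level to the receiver, then sum 10^(L/10).
ultrasonic cleaner: 71.4 − 20·log₁₀(26.4/3.0) = 71.4 − 18.89 = 52.51 dB.
woodworking router: 99.1 − 20·log₁₀(15.6/2.2) = 99.1 − 17.01 = 82.09 dB.
server rack: 60.6 − 20·log₁₀(9.9/1.8) = 60.6 − 14.81 = 45.79 dB.
Σ 10^(L/10) = 1.619e+08 → L_total = 10·log₁₀(1.619e+08) = 82.09 dB.

82 dB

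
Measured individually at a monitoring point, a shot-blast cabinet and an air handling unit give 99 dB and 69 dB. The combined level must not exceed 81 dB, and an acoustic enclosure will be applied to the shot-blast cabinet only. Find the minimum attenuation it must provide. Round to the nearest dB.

18 dB

Fixed contribution from the other source: Σ 10^(L/10) = 10^(69/10) = 7.943e+06 (69.00 dB).
To meet 81 dB overall, the treated shot-blast cabinet may contribute at most 10^(81/10) − 7.943e+06 = 1.179e+08, i.e. 80.72 dB.
So the shot-blast cabinet must be reduced from 99 to 80.72 dB: IL = 18.28 dB.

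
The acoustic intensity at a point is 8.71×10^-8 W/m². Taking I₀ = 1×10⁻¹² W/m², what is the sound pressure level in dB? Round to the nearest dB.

49 dB

L = 10·log₁₀(I/I₀) = 10·log₁₀(8.71×10^-8/10⁻¹²) = 10·log₁₀(8.71×10^4).
L = 10·(0.9400 + 4) = 49.40 dB.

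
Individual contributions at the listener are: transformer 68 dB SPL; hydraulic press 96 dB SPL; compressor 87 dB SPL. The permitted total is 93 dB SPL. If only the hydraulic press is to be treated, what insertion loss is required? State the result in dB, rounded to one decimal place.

4.3 dB

The untreated sources together contribute 10^(68/10) + 10^(87/10) = 5.075e+08, i.e. 87.05 dB SPL.
To meet 93 dB SPL overall, the treated hydraulic press may contribute at most 10^(93/10) − 5.075e+08 = 1.488e+09, i.e. 91.73 dB SPL.
Required insertion loss = 96 − 91.73 = 4.27 dB.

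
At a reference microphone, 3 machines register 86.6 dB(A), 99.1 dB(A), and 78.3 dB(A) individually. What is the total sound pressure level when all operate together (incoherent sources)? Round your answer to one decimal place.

For uncorrelated sources the intensities add, so convert each level to linear form, sum, and take 10·log₁₀ of the total.
Σ 10^(L/10) = 10^(86.6/10) + 10^(99.1/10) + 10^(78.3/10) = 8.653e+09.
L_total = 10·log₁₀(8.653e+09) = 99.37 dB(A).

99.4 dB(A)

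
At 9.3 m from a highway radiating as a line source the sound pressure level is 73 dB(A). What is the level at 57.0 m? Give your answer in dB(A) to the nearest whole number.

65 dB(A)

For a line source, L₂ = L₁ − 10·log₁₀(r₂/r₁).
L₂ = 73 − 10·log₁₀(57.0/9.3) = 73 − 7.874 = 65.13 dB(A).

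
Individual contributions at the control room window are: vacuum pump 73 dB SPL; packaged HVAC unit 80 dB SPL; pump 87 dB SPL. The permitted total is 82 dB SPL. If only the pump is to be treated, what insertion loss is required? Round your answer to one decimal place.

Fixed contribution from the other sources: Σ 10^(L/10) = 10^(73/10) + 10^(80/10) = 1.200e+08 (80.79 dB SPL).
The limit corresponds to 10^(82/10) = 1.585e+08; subtracting the fixed part leaves 3.854e+07 for the pump, i.e. 75.86 dB SPL.
Required insertion loss = 87 − 75.86 = 11.14 dB.

11.1 dB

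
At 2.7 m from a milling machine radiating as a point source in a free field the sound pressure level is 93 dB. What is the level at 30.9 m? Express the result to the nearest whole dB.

72 dB

Spherical spreading from a point source gives a 20·log₁₀(r₂/r₁) drop.
L₂ = 93 − 20·log₁₀(30.9/2.7) = 93 − 21.172 = 71.83 dB.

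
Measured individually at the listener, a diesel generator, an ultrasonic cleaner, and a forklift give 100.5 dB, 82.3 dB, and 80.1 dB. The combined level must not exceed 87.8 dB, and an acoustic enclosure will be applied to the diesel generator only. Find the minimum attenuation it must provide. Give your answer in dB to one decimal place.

Fixed contribution from the other sources: Σ 10^(L/10) = 10^(82.3/10) + 10^(80.1/10) = 2.722e+08 (84.35 dB).
To meet 87.8 dB overall, the treated diesel generator may contribute at most 10^(87.8/10) − 2.722e+08 = 3.304e+08, i.e. 85.19 dB.
Required insertion loss = 100.5 − 85.19 = 15.31 dB.

15.3 dB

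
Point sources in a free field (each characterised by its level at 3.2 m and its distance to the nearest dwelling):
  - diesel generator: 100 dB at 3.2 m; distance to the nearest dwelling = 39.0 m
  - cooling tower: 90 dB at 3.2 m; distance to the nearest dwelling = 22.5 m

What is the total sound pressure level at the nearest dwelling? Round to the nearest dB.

Propagate each source to the receiver with L = L_ref − 20·log₁₀(r/r_ref), then add intensities.
diesel generator: 100 − 20·log₁₀(39.0/3.2) = 100 − 21.72 = 78.28 dB.
cooling tower: 90 − 20·log₁₀(22.5/3.2) = 90 − 16.94 = 73.06 dB.
Σ 10^(L/10) = 8.755e+07 → L_total = 10·log₁₀(8.755e+07) = 79.42 dB.

79 dB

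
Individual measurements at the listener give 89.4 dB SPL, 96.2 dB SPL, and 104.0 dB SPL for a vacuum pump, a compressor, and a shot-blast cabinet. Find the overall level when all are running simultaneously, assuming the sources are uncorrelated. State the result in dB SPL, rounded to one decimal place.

104.8 dB SPL

Incoherent sources combine by intensity addition: L_total = 10·log₁₀(Σ 10^(L_i/10)).
Σ 10^(L/10) = 10^(89.4/10) + 10^(96.2/10) + 10^(104.0/10) = 3.016e+10.
L_total = 10·log₁₀(3.016e+10) = 104.79 dB SPL.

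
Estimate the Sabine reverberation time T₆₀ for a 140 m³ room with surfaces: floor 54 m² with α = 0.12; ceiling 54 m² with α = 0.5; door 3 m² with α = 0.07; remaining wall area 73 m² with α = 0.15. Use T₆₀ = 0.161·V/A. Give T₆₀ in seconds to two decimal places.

0.50 s

Summing Sᵢαᵢ: 54·0.12 + 54·0.5 + 3·0.07 + 73·0.15 = 44.64 m².
T₆₀ = 0.161·V/A = 0.161·140/44.64 = 0.505 s.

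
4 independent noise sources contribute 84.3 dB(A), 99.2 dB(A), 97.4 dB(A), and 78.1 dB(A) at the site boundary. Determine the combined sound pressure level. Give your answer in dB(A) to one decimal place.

101.5 dB(A)

Incoherent sources combine by intensity addition: L_total = 10·log₁₀(Σ 10^(L_i/10)).
Σ 10^(L/10) = 10^(84.3/10) + 10^(99.2/10) + 10^(97.4/10) + 10^(78.1/10) = 1.415e+10.
L_total = 10·log₁₀(1.415e+10) = 101.51 dB(A).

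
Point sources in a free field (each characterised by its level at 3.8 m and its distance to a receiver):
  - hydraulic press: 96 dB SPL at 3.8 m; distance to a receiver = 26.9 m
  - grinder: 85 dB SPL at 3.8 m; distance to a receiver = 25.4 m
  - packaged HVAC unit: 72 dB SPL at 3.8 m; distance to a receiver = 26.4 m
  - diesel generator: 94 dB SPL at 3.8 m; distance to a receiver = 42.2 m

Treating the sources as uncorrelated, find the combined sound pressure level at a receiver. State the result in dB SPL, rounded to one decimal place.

80.3 dB SPL

Propagate each source to the receiver with L = L_ref − 20·log₁₀(r/r_ref), then add intensities.
hydraulic press: 96 − 20·log₁₀(26.9/3.8) = 96 − 17.00 = 79.00 dB SPL.
grinder: 85 − 20·log₁₀(25.4/3.8) = 85 − 16.50 = 68.50 dB SPL.
packaged HVAC unit: 72 − 20·log₁₀(26.4/3.8) = 72 − 16.84 = 55.16 dB SPL.
diesel generator: 94 − 20·log₁₀(42.2/3.8) = 94 − 20.91 = 73.09 dB SPL.
Σ 10^(L/10) = 1.072e+08 → L_total = 10·log₁₀(1.072e+08) = 80.30 dB SPL.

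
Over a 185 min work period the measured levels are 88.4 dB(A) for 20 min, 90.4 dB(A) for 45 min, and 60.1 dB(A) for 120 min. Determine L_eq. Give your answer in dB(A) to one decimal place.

85.3 dB(A)

The energy average is taken in the linear domain: L_eq = 10·log₁₀[(Σ tᵢ·10^(Lᵢ/10))/T], T = 185 min.
Σ tᵢ·10^(Lᵢ/10) = 20·10^(88.4/10) + 45·10^(90.4/10) + 120·10^(60.1/10) = 6.330e+10.
L_eq = 10·log₁₀(6.330e+10/185) = 85.34 dB(A).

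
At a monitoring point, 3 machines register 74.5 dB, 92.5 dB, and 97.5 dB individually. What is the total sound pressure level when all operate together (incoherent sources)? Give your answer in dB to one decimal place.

For uncorrelated sources the intensities add, so convert each level to linear form, sum, and take 10·log₁₀ of the total.
Σ 10^(L/10) = 10^(74.5/10) + 10^(92.5/10) + 10^(97.5/10) = 7.430e+09.
L_total = 10·log₁₀(7.430e+09) = 98.71 dB.

98.7 dB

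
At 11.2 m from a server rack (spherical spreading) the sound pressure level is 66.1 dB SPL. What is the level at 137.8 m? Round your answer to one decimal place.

Point-source attenuation: ΔL = 20·log₁₀(r₂/r₁) = 20·log₁₀(137.8/11.2) = 21.801 dB.
L₂ = 66.1 − 20·log₁₀(137.8/11.2) = 66.1 − 21.801 = 44.30 dB SPL.

44.3 dB SPL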